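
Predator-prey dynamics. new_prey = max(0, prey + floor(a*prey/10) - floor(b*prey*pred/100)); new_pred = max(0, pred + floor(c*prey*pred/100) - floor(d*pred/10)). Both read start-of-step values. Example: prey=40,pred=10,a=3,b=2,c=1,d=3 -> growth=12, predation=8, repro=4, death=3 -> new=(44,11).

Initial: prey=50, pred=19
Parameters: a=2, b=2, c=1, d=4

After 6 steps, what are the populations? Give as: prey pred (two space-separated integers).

Answer: 18 10

Derivation:
Step 1: prey: 50+10-19=41; pred: 19+9-7=21
Step 2: prey: 41+8-17=32; pred: 21+8-8=21
Step 3: prey: 32+6-13=25; pred: 21+6-8=19
Step 4: prey: 25+5-9=21; pred: 19+4-7=16
Step 5: prey: 21+4-6=19; pred: 16+3-6=13
Step 6: prey: 19+3-4=18; pred: 13+2-5=10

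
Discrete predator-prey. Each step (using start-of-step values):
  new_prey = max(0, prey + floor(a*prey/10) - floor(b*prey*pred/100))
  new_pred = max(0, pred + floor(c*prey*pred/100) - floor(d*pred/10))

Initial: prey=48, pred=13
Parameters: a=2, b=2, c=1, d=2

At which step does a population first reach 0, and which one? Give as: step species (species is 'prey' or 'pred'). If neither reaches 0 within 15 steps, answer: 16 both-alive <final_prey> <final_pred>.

Step 1: prey: 48+9-12=45; pred: 13+6-2=17
Step 2: prey: 45+9-15=39; pred: 17+7-3=21
Step 3: prey: 39+7-16=30; pred: 21+8-4=25
Step 4: prey: 30+6-15=21; pred: 25+7-5=27
Step 5: prey: 21+4-11=14; pred: 27+5-5=27
Step 6: prey: 14+2-7=9; pred: 27+3-5=25
Step 7: prey: 9+1-4=6; pred: 25+2-5=22
Step 8: prey: 6+1-2=5; pred: 22+1-4=19
Step 9: prey: 5+1-1=5; pred: 19+0-3=16
Step 10: prey: 5+1-1=5; pred: 16+0-3=13
Step 11: prey: 5+1-1=5; pred: 13+0-2=11
Step 12: prey: 5+1-1=5; pred: 11+0-2=9
Step 13: prey: 5+1-0=6; pred: 9+0-1=8
Step 14: prey: 6+1-0=7; pred: 8+0-1=7
Step 15: prey: 7+1-0=8; pred: 7+0-1=6
No extinction within 15 steps

Answer: 16 both-alive 8 6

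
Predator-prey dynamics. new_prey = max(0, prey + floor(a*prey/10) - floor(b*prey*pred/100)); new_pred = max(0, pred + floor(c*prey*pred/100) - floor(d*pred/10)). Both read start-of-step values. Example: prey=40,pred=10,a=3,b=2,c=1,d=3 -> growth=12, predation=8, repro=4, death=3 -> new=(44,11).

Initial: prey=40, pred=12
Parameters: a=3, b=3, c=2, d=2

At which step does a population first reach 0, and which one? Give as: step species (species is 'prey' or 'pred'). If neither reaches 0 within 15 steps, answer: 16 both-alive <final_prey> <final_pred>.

Answer: 5 prey

Derivation:
Step 1: prey: 40+12-14=38; pred: 12+9-2=19
Step 2: prey: 38+11-21=28; pred: 19+14-3=30
Step 3: prey: 28+8-25=11; pred: 30+16-6=40
Step 4: prey: 11+3-13=1; pred: 40+8-8=40
Step 5: prey: 1+0-1=0; pred: 40+0-8=32
First extinction: prey at step 5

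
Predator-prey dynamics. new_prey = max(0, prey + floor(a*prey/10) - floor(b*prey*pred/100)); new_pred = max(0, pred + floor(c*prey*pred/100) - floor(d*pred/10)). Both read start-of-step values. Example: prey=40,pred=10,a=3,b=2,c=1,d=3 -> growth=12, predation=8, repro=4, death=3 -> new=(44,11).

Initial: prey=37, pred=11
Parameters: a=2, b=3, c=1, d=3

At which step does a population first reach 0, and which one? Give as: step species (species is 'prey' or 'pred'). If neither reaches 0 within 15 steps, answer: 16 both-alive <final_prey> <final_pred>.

Answer: 16 both-alive 28 3

Derivation:
Step 1: prey: 37+7-12=32; pred: 11+4-3=12
Step 2: prey: 32+6-11=27; pred: 12+3-3=12
Step 3: prey: 27+5-9=23; pred: 12+3-3=12
Step 4: prey: 23+4-8=19; pred: 12+2-3=11
Step 5: prey: 19+3-6=16; pred: 11+2-3=10
Step 6: prey: 16+3-4=15; pred: 10+1-3=8
Step 7: prey: 15+3-3=15; pred: 8+1-2=7
Step 8: prey: 15+3-3=15; pred: 7+1-2=6
Step 9: prey: 15+3-2=16; pred: 6+0-1=5
Step 10: prey: 16+3-2=17; pred: 5+0-1=4
Step 11: prey: 17+3-2=18; pred: 4+0-1=3
Step 12: prey: 18+3-1=20; pred: 3+0-0=3
Step 13: prey: 20+4-1=23; pred: 3+0-0=3
Step 14: prey: 23+4-2=25; pred: 3+0-0=3
Step 15: prey: 25+5-2=28; pred: 3+0-0=3
No extinction within 15 steps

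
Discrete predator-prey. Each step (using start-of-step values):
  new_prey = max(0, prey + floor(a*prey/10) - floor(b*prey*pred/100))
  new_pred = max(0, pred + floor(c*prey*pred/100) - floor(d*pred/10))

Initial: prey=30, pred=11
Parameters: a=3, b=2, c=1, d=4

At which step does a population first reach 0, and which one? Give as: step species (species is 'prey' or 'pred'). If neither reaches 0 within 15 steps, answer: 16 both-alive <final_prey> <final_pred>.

Answer: 16 both-alive 18 20

Derivation:
Step 1: prey: 30+9-6=33; pred: 11+3-4=10
Step 2: prey: 33+9-6=36; pred: 10+3-4=9
Step 3: prey: 36+10-6=40; pred: 9+3-3=9
Step 4: prey: 40+12-7=45; pred: 9+3-3=9
Step 5: prey: 45+13-8=50; pred: 9+4-3=10
Step 6: prey: 50+15-10=55; pred: 10+5-4=11
Step 7: prey: 55+16-12=59; pred: 11+6-4=13
Step 8: prey: 59+17-15=61; pred: 13+7-5=15
Step 9: prey: 61+18-18=61; pred: 15+9-6=18
Step 10: prey: 61+18-21=58; pred: 18+10-7=21
Step 11: prey: 58+17-24=51; pred: 21+12-8=25
Step 12: prey: 51+15-25=41; pred: 25+12-10=27
Step 13: prey: 41+12-22=31; pred: 27+11-10=28
Step 14: prey: 31+9-17=23; pred: 28+8-11=25
Step 15: prey: 23+6-11=18; pred: 25+5-10=20
No extinction within 15 steps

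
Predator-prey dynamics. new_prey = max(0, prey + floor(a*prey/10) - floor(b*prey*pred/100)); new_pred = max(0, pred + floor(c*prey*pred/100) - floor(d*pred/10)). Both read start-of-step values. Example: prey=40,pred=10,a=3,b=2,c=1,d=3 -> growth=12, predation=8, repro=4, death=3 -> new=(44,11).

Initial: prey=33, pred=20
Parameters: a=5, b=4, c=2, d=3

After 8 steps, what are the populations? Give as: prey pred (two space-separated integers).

Step 1: prey: 33+16-26=23; pred: 20+13-6=27
Step 2: prey: 23+11-24=10; pred: 27+12-8=31
Step 3: prey: 10+5-12=3; pred: 31+6-9=28
Step 4: prey: 3+1-3=1; pred: 28+1-8=21
Step 5: prey: 1+0-0=1; pred: 21+0-6=15
Step 6: prey: 1+0-0=1; pred: 15+0-4=11
Step 7: prey: 1+0-0=1; pred: 11+0-3=8
Step 8: prey: 1+0-0=1; pred: 8+0-2=6

Answer: 1 6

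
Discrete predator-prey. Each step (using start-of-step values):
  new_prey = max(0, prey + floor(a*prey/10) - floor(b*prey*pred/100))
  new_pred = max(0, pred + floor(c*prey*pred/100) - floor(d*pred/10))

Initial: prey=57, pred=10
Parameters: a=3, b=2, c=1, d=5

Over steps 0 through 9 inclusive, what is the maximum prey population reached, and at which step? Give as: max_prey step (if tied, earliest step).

Answer: 77 4

Derivation:
Step 1: prey: 57+17-11=63; pred: 10+5-5=10
Step 2: prey: 63+18-12=69; pred: 10+6-5=11
Step 3: prey: 69+20-15=74; pred: 11+7-5=13
Step 4: prey: 74+22-19=77; pred: 13+9-6=16
Step 5: prey: 77+23-24=76; pred: 16+12-8=20
Step 6: prey: 76+22-30=68; pred: 20+15-10=25
Step 7: prey: 68+20-34=54; pred: 25+17-12=30
Step 8: prey: 54+16-32=38; pred: 30+16-15=31
Step 9: prey: 38+11-23=26; pred: 31+11-15=27
Max prey = 77 at step 4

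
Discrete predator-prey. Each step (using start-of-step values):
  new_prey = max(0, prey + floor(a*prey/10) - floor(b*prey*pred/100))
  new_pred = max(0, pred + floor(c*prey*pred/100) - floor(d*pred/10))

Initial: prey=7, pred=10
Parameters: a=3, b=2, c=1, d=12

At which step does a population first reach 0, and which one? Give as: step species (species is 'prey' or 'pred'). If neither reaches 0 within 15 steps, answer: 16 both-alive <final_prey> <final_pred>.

Step 1: prey: 7+2-1=8; pred: 10+0-12=0
First extinction: pred at step 1

Answer: 1 pred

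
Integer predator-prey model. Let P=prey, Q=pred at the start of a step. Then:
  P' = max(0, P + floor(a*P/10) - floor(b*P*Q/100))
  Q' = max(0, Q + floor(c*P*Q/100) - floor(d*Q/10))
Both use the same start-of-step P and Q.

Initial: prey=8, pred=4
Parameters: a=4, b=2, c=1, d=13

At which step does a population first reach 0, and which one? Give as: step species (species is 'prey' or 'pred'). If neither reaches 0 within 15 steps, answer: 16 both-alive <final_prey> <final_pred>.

Answer: 1 pred

Derivation:
Step 1: prey: 8+3-0=11; pred: 4+0-5=0
First extinction: pred at step 1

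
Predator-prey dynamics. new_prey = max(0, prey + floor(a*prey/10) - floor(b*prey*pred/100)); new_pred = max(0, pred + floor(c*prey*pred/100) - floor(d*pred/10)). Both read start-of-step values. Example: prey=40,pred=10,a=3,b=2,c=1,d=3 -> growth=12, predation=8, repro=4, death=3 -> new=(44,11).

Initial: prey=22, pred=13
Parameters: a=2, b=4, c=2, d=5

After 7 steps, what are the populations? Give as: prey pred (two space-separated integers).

Step 1: prey: 22+4-11=15; pred: 13+5-6=12
Step 2: prey: 15+3-7=11; pred: 12+3-6=9
Step 3: prey: 11+2-3=10; pred: 9+1-4=6
Step 4: prey: 10+2-2=10; pred: 6+1-3=4
Step 5: prey: 10+2-1=11; pred: 4+0-2=2
Step 6: prey: 11+2-0=13; pred: 2+0-1=1
Step 7: prey: 13+2-0=15; pred: 1+0-0=1

Answer: 15 1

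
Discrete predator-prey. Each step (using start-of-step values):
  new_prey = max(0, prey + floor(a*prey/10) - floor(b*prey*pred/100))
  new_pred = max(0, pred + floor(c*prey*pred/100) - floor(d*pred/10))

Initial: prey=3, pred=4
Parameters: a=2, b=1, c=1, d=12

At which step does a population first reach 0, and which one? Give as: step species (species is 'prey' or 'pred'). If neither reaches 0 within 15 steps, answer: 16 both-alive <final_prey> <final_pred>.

Answer: 1 pred

Derivation:
Step 1: prey: 3+0-0=3; pred: 4+0-4=0
First extinction: pred at step 1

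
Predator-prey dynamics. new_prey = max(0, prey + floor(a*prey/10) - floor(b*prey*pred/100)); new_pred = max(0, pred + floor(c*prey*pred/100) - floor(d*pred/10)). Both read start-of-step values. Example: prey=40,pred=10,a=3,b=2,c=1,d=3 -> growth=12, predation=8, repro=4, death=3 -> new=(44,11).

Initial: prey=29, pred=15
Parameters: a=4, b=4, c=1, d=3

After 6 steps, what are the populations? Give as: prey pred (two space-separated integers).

Step 1: prey: 29+11-17=23; pred: 15+4-4=15
Step 2: prey: 23+9-13=19; pred: 15+3-4=14
Step 3: prey: 19+7-10=16; pred: 14+2-4=12
Step 4: prey: 16+6-7=15; pred: 12+1-3=10
Step 5: prey: 15+6-6=15; pred: 10+1-3=8
Step 6: prey: 15+6-4=17; pred: 8+1-2=7

Answer: 17 7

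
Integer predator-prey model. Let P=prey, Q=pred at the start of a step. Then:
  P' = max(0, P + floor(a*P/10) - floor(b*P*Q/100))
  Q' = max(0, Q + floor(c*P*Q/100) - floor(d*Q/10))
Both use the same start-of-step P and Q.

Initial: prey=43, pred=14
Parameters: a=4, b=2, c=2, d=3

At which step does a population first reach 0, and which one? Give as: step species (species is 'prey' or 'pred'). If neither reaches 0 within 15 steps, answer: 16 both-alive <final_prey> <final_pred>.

Answer: 5 prey

Derivation:
Step 1: prey: 43+17-12=48; pred: 14+12-4=22
Step 2: prey: 48+19-21=46; pred: 22+21-6=37
Step 3: prey: 46+18-34=30; pred: 37+34-11=60
Step 4: prey: 30+12-36=6; pred: 60+36-18=78
Step 5: prey: 6+2-9=0; pred: 78+9-23=64
First extinction: prey at step 5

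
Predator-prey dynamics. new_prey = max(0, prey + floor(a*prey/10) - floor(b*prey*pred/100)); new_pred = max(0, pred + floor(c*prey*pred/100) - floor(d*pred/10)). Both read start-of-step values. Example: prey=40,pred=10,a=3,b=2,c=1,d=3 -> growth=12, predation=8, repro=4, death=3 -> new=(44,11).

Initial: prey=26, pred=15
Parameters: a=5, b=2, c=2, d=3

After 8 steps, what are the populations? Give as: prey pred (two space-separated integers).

Answer: 0 38

Derivation:
Step 1: prey: 26+13-7=32; pred: 15+7-4=18
Step 2: prey: 32+16-11=37; pred: 18+11-5=24
Step 3: prey: 37+18-17=38; pred: 24+17-7=34
Step 4: prey: 38+19-25=32; pred: 34+25-10=49
Step 5: prey: 32+16-31=17; pred: 49+31-14=66
Step 6: prey: 17+8-22=3; pred: 66+22-19=69
Step 7: prey: 3+1-4=0; pred: 69+4-20=53
Step 8: prey: 0+0-0=0; pred: 53+0-15=38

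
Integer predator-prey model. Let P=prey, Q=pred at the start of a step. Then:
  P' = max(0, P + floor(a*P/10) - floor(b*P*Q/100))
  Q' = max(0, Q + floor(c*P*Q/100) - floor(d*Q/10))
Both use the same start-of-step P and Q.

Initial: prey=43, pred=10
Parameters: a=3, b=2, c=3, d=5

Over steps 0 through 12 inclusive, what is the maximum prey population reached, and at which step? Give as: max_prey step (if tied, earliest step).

Answer: 47 1

Derivation:
Step 1: prey: 43+12-8=47; pred: 10+12-5=17
Step 2: prey: 47+14-15=46; pred: 17+23-8=32
Step 3: prey: 46+13-29=30; pred: 32+44-16=60
Step 4: prey: 30+9-36=3; pred: 60+54-30=84
Step 5: prey: 3+0-5=0; pred: 84+7-42=49
Step 6: prey: 0+0-0=0; pred: 49+0-24=25
Step 7: prey: 0+0-0=0; pred: 25+0-12=13
Step 8: prey: 0+0-0=0; pred: 13+0-6=7
Step 9: prey: 0+0-0=0; pred: 7+0-3=4
Step 10: prey: 0+0-0=0; pred: 4+0-2=2
Step 11: prey: 0+0-0=0; pred: 2+0-1=1
Step 12: prey: 0+0-0=0; pred: 1+0-0=1
Max prey = 47 at step 1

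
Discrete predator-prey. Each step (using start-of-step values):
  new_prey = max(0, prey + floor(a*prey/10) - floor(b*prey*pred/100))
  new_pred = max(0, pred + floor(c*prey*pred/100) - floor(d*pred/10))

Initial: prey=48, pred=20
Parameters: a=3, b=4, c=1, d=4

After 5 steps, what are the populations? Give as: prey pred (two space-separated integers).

Step 1: prey: 48+14-38=24; pred: 20+9-8=21
Step 2: prey: 24+7-20=11; pred: 21+5-8=18
Step 3: prey: 11+3-7=7; pred: 18+1-7=12
Step 4: prey: 7+2-3=6; pred: 12+0-4=8
Step 5: prey: 6+1-1=6; pred: 8+0-3=5

Answer: 6 5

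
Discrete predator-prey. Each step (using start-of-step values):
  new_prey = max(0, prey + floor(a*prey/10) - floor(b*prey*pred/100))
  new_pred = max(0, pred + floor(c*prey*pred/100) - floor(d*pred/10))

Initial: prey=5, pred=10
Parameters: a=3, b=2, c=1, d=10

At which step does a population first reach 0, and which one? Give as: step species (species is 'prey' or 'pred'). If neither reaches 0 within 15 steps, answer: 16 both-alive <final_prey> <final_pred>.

Answer: 1 pred

Derivation:
Step 1: prey: 5+1-1=5; pred: 10+0-10=0
First extinction: pred at step 1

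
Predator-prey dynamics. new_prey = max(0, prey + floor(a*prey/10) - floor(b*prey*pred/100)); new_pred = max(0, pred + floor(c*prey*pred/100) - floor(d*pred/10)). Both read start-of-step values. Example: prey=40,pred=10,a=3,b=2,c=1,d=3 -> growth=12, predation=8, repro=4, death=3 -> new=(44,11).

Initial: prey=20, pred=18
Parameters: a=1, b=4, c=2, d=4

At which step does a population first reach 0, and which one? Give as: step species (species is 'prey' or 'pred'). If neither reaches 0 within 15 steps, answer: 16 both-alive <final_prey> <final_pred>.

Step 1: prey: 20+2-14=8; pred: 18+7-7=18
Step 2: prey: 8+0-5=3; pred: 18+2-7=13
Step 3: prey: 3+0-1=2; pred: 13+0-5=8
Step 4: prey: 2+0-0=2; pred: 8+0-3=5
Step 5: prey: 2+0-0=2; pred: 5+0-2=3
Step 6: prey: 2+0-0=2; pred: 3+0-1=2
Step 7: prey: 2+0-0=2; pred: 2+0-0=2
Steps 8-15: state stable at prey=2, pred=2 (no change)
No extinction within 15 steps

Answer: 16 both-alive 2 2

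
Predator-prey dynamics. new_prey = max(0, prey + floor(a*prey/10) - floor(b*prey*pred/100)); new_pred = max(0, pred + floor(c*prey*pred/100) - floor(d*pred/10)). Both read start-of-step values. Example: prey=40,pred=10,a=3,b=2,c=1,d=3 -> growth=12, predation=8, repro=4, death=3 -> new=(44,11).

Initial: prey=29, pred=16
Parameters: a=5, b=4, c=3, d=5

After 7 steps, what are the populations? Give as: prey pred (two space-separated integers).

Answer: 4 4

Derivation:
Step 1: prey: 29+14-18=25; pred: 16+13-8=21
Step 2: prey: 25+12-21=16; pred: 21+15-10=26
Step 3: prey: 16+8-16=8; pred: 26+12-13=25
Step 4: prey: 8+4-8=4; pred: 25+6-12=19
Step 5: prey: 4+2-3=3; pred: 19+2-9=12
Step 6: prey: 3+1-1=3; pred: 12+1-6=7
Step 7: prey: 3+1-0=4; pred: 7+0-3=4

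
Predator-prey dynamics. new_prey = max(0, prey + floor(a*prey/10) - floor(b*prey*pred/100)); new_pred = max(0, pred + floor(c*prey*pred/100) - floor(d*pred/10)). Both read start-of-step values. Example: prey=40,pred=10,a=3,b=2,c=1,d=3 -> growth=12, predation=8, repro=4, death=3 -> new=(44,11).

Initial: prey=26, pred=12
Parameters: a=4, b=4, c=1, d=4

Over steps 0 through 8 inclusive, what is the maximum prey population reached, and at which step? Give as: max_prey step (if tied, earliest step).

Step 1: prey: 26+10-12=24; pred: 12+3-4=11
Step 2: prey: 24+9-10=23; pred: 11+2-4=9
Step 3: prey: 23+9-8=24; pred: 9+2-3=8
Step 4: prey: 24+9-7=26; pred: 8+1-3=6
Step 5: prey: 26+10-6=30; pred: 6+1-2=5
Step 6: prey: 30+12-6=36; pred: 5+1-2=4
Step 7: prey: 36+14-5=45; pred: 4+1-1=4
Step 8: prey: 45+18-7=56; pred: 4+1-1=4
Max prey = 56 at step 8

Answer: 56 8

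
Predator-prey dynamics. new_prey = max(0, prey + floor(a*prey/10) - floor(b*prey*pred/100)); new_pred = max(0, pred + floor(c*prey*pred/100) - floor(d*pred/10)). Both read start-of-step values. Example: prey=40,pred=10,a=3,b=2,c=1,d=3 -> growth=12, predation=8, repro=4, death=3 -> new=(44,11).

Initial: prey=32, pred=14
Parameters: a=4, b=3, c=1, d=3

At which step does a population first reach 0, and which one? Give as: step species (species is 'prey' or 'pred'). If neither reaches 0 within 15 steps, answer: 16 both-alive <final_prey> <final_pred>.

Step 1: prey: 32+12-13=31; pred: 14+4-4=14
Step 2: prey: 31+12-13=30; pred: 14+4-4=14
Step 3: prey: 30+12-12=30; pred: 14+4-4=14
Steps 4-15: state stable at prey=30, pred=14 (no change)
No extinction within 15 steps

Answer: 16 both-alive 30 14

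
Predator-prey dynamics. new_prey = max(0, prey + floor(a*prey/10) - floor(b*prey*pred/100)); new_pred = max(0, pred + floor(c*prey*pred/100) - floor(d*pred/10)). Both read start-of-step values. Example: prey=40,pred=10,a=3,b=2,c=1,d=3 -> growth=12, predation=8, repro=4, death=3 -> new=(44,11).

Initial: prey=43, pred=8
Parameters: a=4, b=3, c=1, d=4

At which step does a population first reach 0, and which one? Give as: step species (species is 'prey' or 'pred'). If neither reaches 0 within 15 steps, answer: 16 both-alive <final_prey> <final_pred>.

Step 1: prey: 43+17-10=50; pred: 8+3-3=8
Step 2: prey: 50+20-12=58; pred: 8+4-3=9
Step 3: prey: 58+23-15=66; pred: 9+5-3=11
Step 4: prey: 66+26-21=71; pred: 11+7-4=14
Step 5: prey: 71+28-29=70; pred: 14+9-5=18
Step 6: prey: 70+28-37=61; pred: 18+12-7=23
Step 7: prey: 61+24-42=43; pred: 23+14-9=28
Step 8: prey: 43+17-36=24; pred: 28+12-11=29
Step 9: prey: 24+9-20=13; pred: 29+6-11=24
Step 10: prey: 13+5-9=9; pred: 24+3-9=18
Step 11: prey: 9+3-4=8; pred: 18+1-7=12
Step 12: prey: 8+3-2=9; pred: 12+0-4=8
Step 13: prey: 9+3-2=10; pred: 8+0-3=5
Step 14: prey: 10+4-1=13; pred: 5+0-2=3
Step 15: prey: 13+5-1=17; pred: 3+0-1=2
No extinction within 15 steps

Answer: 16 both-alive 17 2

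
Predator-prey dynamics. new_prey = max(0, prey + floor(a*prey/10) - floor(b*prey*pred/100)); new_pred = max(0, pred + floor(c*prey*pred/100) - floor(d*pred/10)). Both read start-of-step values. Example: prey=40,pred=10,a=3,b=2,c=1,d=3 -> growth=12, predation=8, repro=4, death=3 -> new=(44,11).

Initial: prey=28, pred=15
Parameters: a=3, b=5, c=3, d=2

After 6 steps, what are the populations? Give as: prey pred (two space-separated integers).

Step 1: prey: 28+8-21=15; pred: 15+12-3=24
Step 2: prey: 15+4-18=1; pred: 24+10-4=30
Step 3: prey: 1+0-1=0; pred: 30+0-6=24
Step 4: prey: 0+0-0=0; pred: 24+0-4=20
Step 5: prey: 0+0-0=0; pred: 20+0-4=16
Step 6: prey: 0+0-0=0; pred: 16+0-3=13

Answer: 0 13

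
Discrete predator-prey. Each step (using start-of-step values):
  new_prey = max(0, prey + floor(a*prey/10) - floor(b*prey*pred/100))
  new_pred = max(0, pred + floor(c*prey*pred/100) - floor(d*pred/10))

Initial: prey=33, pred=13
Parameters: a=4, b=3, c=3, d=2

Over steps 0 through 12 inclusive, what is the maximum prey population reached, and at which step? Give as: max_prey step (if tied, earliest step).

Step 1: prey: 33+13-12=34; pred: 13+12-2=23
Step 2: prey: 34+13-23=24; pred: 23+23-4=42
Step 3: prey: 24+9-30=3; pred: 42+30-8=64
Step 4: prey: 3+1-5=0; pred: 64+5-12=57
Step 5: prey: 0+0-0=0; pred: 57+0-11=46
Step 6: prey: 0+0-0=0; pred: 46+0-9=37
Step 7: prey: 0+0-0=0; pred: 37+0-7=30
Step 8: prey: 0+0-0=0; pred: 30+0-6=24
Step 9: prey: 0+0-0=0; pred: 24+0-4=20
Step 10: prey: 0+0-0=0; pred: 20+0-4=16
Step 11: prey: 0+0-0=0; pred: 16+0-3=13
Step 12: prey: 0+0-0=0; pred: 13+0-2=11
Max prey = 34 at step 1

Answer: 34 1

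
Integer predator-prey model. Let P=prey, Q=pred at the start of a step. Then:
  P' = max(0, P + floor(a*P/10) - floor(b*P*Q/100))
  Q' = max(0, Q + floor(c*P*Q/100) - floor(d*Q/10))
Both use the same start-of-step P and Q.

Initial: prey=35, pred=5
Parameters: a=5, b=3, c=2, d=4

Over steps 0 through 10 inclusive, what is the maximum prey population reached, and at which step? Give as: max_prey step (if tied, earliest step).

Step 1: prey: 35+17-5=47; pred: 5+3-2=6
Step 2: prey: 47+23-8=62; pred: 6+5-2=9
Step 3: prey: 62+31-16=77; pred: 9+11-3=17
Step 4: prey: 77+38-39=76; pred: 17+26-6=37
Step 5: prey: 76+38-84=30; pred: 37+56-14=79
Step 6: prey: 30+15-71=0; pred: 79+47-31=95
Step 7: prey: 0+0-0=0; pred: 95+0-38=57
Step 8: prey: 0+0-0=0; pred: 57+0-22=35
Step 9: prey: 0+0-0=0; pred: 35+0-14=21
Step 10: prey: 0+0-0=0; pred: 21+0-8=13
Max prey = 77 at step 3

Answer: 77 3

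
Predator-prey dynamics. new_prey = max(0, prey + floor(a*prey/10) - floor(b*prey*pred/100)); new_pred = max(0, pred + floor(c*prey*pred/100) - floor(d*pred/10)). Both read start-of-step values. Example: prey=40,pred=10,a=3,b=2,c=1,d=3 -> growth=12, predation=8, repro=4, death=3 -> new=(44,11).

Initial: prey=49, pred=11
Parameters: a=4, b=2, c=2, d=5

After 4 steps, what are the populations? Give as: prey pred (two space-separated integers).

Answer: 28 73

Derivation:
Step 1: prey: 49+19-10=58; pred: 11+10-5=16
Step 2: prey: 58+23-18=63; pred: 16+18-8=26
Step 3: prey: 63+25-32=56; pred: 26+32-13=45
Step 4: prey: 56+22-50=28; pred: 45+50-22=73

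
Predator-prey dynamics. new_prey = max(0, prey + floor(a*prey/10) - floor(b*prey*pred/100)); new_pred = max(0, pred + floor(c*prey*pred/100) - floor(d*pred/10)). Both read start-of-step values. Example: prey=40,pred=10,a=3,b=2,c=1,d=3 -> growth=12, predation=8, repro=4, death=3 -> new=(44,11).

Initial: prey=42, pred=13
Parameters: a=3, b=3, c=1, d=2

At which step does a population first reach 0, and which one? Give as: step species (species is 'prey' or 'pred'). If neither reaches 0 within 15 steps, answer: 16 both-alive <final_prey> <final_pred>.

Step 1: prey: 42+12-16=38; pred: 13+5-2=16
Step 2: prey: 38+11-18=31; pred: 16+6-3=19
Step 3: prey: 31+9-17=23; pred: 19+5-3=21
Step 4: prey: 23+6-14=15; pred: 21+4-4=21
Step 5: prey: 15+4-9=10; pred: 21+3-4=20
Step 6: prey: 10+3-6=7; pred: 20+2-4=18
Step 7: prey: 7+2-3=6; pred: 18+1-3=16
Step 8: prey: 6+1-2=5; pred: 16+0-3=13
Step 9: prey: 5+1-1=5; pred: 13+0-2=11
Step 10: prey: 5+1-1=5; pred: 11+0-2=9
Step 11: prey: 5+1-1=5; pred: 9+0-1=8
Step 12: prey: 5+1-1=5; pred: 8+0-1=7
Step 13: prey: 5+1-1=5; pred: 7+0-1=6
Step 14: prey: 5+1-0=6; pred: 6+0-1=5
Step 15: prey: 6+1-0=7; pred: 5+0-1=4
No extinction within 15 steps

Answer: 16 both-alive 7 4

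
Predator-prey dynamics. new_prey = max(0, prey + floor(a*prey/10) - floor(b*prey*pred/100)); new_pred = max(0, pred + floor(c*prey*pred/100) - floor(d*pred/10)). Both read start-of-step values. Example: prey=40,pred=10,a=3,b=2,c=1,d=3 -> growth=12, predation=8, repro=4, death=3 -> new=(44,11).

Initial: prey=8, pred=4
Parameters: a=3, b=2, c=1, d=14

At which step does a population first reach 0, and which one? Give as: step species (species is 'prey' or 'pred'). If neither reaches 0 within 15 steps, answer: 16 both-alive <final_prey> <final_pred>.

Step 1: prey: 8+2-0=10; pred: 4+0-5=0
First extinction: pred at step 1

Answer: 1 pred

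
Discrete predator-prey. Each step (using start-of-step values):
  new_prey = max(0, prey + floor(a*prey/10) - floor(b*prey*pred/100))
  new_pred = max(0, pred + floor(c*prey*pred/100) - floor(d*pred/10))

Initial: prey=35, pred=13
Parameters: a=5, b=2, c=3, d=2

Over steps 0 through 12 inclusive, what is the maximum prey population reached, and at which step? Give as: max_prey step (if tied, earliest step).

Answer: 44 2

Derivation:
Step 1: prey: 35+17-9=43; pred: 13+13-2=24
Step 2: prey: 43+21-20=44; pred: 24+30-4=50
Step 3: prey: 44+22-44=22; pred: 50+66-10=106
Step 4: prey: 22+11-46=0; pred: 106+69-21=154
Step 5: prey: 0+0-0=0; pred: 154+0-30=124
Step 6: prey: 0+0-0=0; pred: 124+0-24=100
Step 7: prey: 0+0-0=0; pred: 100+0-20=80
Step 8: prey: 0+0-0=0; pred: 80+0-16=64
Step 9: prey: 0+0-0=0; pred: 64+0-12=52
Step 10: prey: 0+0-0=0; pred: 52+0-10=42
Step 11: prey: 0+0-0=0; pred: 42+0-8=34
Step 12: prey: 0+0-0=0; pred: 34+0-6=28
Max prey = 44 at step 2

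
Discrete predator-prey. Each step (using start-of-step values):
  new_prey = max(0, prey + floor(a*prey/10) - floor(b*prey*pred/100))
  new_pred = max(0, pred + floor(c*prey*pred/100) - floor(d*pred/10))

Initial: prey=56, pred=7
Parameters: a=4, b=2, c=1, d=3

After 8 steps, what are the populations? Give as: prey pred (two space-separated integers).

Step 1: prey: 56+22-7=71; pred: 7+3-2=8
Step 2: prey: 71+28-11=88; pred: 8+5-2=11
Step 3: prey: 88+35-19=104; pred: 11+9-3=17
Step 4: prey: 104+41-35=110; pred: 17+17-5=29
Step 5: prey: 110+44-63=91; pred: 29+31-8=52
Step 6: prey: 91+36-94=33; pred: 52+47-15=84
Step 7: prey: 33+13-55=0; pred: 84+27-25=86
Step 8: prey: 0+0-0=0; pred: 86+0-25=61

Answer: 0 61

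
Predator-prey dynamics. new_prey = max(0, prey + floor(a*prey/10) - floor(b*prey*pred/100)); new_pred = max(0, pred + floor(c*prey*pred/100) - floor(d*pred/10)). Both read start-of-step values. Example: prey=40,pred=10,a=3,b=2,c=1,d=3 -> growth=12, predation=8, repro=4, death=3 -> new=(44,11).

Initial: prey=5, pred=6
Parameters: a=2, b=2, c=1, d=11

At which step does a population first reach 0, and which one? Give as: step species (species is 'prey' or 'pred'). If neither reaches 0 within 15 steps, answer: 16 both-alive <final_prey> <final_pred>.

Step 1: prey: 5+1-0=6; pred: 6+0-6=0
First extinction: pred at step 1

Answer: 1 pred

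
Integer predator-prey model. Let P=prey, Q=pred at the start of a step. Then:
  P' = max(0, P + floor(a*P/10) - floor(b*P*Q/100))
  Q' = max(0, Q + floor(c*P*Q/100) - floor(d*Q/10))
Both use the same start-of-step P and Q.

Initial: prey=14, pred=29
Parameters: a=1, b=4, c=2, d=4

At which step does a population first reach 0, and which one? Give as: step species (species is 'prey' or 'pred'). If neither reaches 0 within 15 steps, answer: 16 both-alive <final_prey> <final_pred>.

Answer: 1 prey

Derivation:
Step 1: prey: 14+1-16=0; pred: 29+8-11=26
First extinction: prey at step 1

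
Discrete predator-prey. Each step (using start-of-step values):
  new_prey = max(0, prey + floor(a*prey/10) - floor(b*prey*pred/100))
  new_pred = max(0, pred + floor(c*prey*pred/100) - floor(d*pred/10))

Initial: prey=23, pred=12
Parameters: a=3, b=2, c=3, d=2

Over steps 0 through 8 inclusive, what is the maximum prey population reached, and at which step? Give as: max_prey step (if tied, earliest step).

Answer: 24 1

Derivation:
Step 1: prey: 23+6-5=24; pred: 12+8-2=18
Step 2: prey: 24+7-8=23; pred: 18+12-3=27
Step 3: prey: 23+6-12=17; pred: 27+18-5=40
Step 4: prey: 17+5-13=9; pred: 40+20-8=52
Step 5: prey: 9+2-9=2; pred: 52+14-10=56
Step 6: prey: 2+0-2=0; pred: 56+3-11=48
Step 7: prey: 0+0-0=0; pred: 48+0-9=39
Step 8: prey: 0+0-0=0; pred: 39+0-7=32
Max prey = 24 at step 1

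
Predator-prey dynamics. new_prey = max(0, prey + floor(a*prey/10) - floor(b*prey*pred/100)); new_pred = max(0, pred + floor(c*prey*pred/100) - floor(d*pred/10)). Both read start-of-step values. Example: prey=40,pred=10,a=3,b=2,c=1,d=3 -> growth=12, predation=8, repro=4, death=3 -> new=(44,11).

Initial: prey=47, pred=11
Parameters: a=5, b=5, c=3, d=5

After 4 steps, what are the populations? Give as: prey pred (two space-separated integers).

Step 1: prey: 47+23-25=45; pred: 11+15-5=21
Step 2: prey: 45+22-47=20; pred: 21+28-10=39
Step 3: prey: 20+10-39=0; pred: 39+23-19=43
Step 4: prey: 0+0-0=0; pred: 43+0-21=22

Answer: 0 22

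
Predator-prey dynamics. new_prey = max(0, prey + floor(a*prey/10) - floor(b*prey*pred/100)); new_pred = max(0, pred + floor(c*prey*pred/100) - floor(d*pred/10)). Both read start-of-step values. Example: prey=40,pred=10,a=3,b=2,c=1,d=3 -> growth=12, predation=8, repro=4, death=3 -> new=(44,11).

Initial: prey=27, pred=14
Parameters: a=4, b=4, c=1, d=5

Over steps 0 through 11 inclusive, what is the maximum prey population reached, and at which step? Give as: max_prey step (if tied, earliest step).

Step 1: prey: 27+10-15=22; pred: 14+3-7=10
Step 2: prey: 22+8-8=22; pred: 10+2-5=7
Step 3: prey: 22+8-6=24; pred: 7+1-3=5
Step 4: prey: 24+9-4=29; pred: 5+1-2=4
Step 5: prey: 29+11-4=36; pred: 4+1-2=3
Step 6: prey: 36+14-4=46; pred: 3+1-1=3
Step 7: prey: 46+18-5=59; pred: 3+1-1=3
Step 8: prey: 59+23-7=75; pred: 3+1-1=3
Step 9: prey: 75+30-9=96; pred: 3+2-1=4
Step 10: prey: 96+38-15=119; pred: 4+3-2=5
Step 11: prey: 119+47-23=143; pred: 5+5-2=8
Max prey = 143 at step 11

Answer: 143 11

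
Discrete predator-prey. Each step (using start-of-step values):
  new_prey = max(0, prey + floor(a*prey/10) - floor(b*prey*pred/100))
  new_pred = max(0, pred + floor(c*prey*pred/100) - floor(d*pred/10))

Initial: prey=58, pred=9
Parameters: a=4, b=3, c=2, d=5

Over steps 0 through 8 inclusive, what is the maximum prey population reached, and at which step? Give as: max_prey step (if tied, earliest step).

Answer: 66 1

Derivation:
Step 1: prey: 58+23-15=66; pred: 9+10-4=15
Step 2: prey: 66+26-29=63; pred: 15+19-7=27
Step 3: prey: 63+25-51=37; pred: 27+34-13=48
Step 4: prey: 37+14-53=0; pred: 48+35-24=59
Step 5: prey: 0+0-0=0; pred: 59+0-29=30
Step 6: prey: 0+0-0=0; pred: 30+0-15=15
Step 7: prey: 0+0-0=0; pred: 15+0-7=8
Step 8: prey: 0+0-0=0; pred: 8+0-4=4
Max prey = 66 at step 1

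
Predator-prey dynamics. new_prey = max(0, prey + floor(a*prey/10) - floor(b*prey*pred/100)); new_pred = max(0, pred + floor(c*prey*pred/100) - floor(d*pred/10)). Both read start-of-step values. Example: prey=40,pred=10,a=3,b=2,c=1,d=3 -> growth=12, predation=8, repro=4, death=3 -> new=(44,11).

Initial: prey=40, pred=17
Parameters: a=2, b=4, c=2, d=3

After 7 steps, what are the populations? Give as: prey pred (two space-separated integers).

Answer: 0 7

Derivation:
Step 1: prey: 40+8-27=21; pred: 17+13-5=25
Step 2: prey: 21+4-21=4; pred: 25+10-7=28
Step 3: prey: 4+0-4=0; pred: 28+2-8=22
Step 4: prey: 0+0-0=0; pred: 22+0-6=16
Step 5: prey: 0+0-0=0; pred: 16+0-4=12
Step 6: prey: 0+0-0=0; pred: 12+0-3=9
Step 7: prey: 0+0-0=0; pred: 9+0-2=7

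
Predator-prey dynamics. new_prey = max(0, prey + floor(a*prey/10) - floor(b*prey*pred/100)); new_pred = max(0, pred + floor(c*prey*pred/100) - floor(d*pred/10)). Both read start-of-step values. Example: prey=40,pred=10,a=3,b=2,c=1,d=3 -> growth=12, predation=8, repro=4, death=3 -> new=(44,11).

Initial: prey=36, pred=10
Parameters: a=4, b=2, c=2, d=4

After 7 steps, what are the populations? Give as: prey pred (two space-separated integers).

Answer: 0 40

Derivation:
Step 1: prey: 36+14-7=43; pred: 10+7-4=13
Step 2: prey: 43+17-11=49; pred: 13+11-5=19
Step 3: prey: 49+19-18=50; pred: 19+18-7=30
Step 4: prey: 50+20-30=40; pred: 30+30-12=48
Step 5: prey: 40+16-38=18; pred: 48+38-19=67
Step 6: prey: 18+7-24=1; pred: 67+24-26=65
Step 7: prey: 1+0-1=0; pred: 65+1-26=40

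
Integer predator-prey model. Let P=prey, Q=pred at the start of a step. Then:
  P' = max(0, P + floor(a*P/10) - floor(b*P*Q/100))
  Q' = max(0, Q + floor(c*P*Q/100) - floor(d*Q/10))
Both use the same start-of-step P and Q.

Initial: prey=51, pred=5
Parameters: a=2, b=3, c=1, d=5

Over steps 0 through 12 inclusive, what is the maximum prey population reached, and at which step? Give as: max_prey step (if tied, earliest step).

Step 1: prey: 51+10-7=54; pred: 5+2-2=5
Step 2: prey: 54+10-8=56; pred: 5+2-2=5
Step 3: prey: 56+11-8=59; pred: 5+2-2=5
Step 4: prey: 59+11-8=62; pred: 5+2-2=5
Step 5: prey: 62+12-9=65; pred: 5+3-2=6
Step 6: prey: 65+13-11=67; pred: 6+3-3=6
Step 7: prey: 67+13-12=68; pred: 6+4-3=7
Step 8: prey: 68+13-14=67; pred: 7+4-3=8
Step 9: prey: 67+13-16=64; pred: 8+5-4=9
Step 10: prey: 64+12-17=59; pred: 9+5-4=10
Step 11: prey: 59+11-17=53; pred: 10+5-5=10
Step 12: prey: 53+10-15=48; pred: 10+5-5=10
Max prey = 68 at step 7

Answer: 68 7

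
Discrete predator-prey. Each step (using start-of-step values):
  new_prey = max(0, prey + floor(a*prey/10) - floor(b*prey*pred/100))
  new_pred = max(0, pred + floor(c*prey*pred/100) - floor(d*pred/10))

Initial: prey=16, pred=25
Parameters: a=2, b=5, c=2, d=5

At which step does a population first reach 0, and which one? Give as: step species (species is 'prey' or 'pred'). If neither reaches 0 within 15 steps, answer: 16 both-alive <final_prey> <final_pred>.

Step 1: prey: 16+3-20=0; pred: 25+8-12=21
First extinction: prey at step 1

Answer: 1 prey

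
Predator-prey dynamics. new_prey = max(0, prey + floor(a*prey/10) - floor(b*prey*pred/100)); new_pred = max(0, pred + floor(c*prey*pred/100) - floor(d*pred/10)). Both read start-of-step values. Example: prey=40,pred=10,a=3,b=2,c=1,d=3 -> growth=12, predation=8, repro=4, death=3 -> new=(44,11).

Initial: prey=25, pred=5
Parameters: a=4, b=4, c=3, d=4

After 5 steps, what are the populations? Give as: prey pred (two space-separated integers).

Answer: 11 36

Derivation:
Step 1: prey: 25+10-5=30; pred: 5+3-2=6
Step 2: prey: 30+12-7=35; pred: 6+5-2=9
Step 3: prey: 35+14-12=37; pred: 9+9-3=15
Step 4: prey: 37+14-22=29; pred: 15+16-6=25
Step 5: prey: 29+11-29=11; pred: 25+21-10=36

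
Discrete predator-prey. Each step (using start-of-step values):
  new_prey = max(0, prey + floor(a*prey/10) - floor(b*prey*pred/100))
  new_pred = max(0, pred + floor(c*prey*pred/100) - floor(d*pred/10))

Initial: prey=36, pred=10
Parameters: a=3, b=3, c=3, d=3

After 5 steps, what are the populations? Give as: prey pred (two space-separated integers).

Step 1: prey: 36+10-10=36; pred: 10+10-3=17
Step 2: prey: 36+10-18=28; pred: 17+18-5=30
Step 3: prey: 28+8-25=11; pred: 30+25-9=46
Step 4: prey: 11+3-15=0; pred: 46+15-13=48
Step 5: prey: 0+0-0=0; pred: 48+0-14=34

Answer: 0 34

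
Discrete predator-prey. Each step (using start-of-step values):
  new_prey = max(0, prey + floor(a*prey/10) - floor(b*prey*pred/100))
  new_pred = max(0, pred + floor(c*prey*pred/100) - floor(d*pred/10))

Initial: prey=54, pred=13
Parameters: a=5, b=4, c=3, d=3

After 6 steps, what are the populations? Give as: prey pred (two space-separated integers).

Answer: 0 28

Derivation:
Step 1: prey: 54+27-28=53; pred: 13+21-3=31
Step 2: prey: 53+26-65=14; pred: 31+49-9=71
Step 3: prey: 14+7-39=0; pred: 71+29-21=79
Step 4: prey: 0+0-0=0; pred: 79+0-23=56
Step 5: prey: 0+0-0=0; pred: 56+0-16=40
Step 6: prey: 0+0-0=0; pred: 40+0-12=28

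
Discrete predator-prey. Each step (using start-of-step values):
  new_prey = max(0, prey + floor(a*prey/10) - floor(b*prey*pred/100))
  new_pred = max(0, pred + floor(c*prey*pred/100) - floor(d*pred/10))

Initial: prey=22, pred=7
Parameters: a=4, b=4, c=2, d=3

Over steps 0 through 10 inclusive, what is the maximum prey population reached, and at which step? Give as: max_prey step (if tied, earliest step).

Step 1: prey: 22+8-6=24; pred: 7+3-2=8
Step 2: prey: 24+9-7=26; pred: 8+3-2=9
Step 3: prey: 26+10-9=27; pred: 9+4-2=11
Step 4: prey: 27+10-11=26; pred: 11+5-3=13
Step 5: prey: 26+10-13=23; pred: 13+6-3=16
Step 6: prey: 23+9-14=18; pred: 16+7-4=19
Step 7: prey: 18+7-13=12; pred: 19+6-5=20
Step 8: prey: 12+4-9=7; pred: 20+4-6=18
Step 9: prey: 7+2-5=4; pred: 18+2-5=15
Step 10: prey: 4+1-2=3; pred: 15+1-4=12
Max prey = 27 at step 3

Answer: 27 3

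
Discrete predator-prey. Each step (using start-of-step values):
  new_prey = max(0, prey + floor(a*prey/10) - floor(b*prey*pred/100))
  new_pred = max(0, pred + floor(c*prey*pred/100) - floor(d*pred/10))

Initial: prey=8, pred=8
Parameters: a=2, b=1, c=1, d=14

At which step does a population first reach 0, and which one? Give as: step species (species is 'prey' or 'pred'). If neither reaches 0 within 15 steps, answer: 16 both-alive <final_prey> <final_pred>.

Answer: 1 pred

Derivation:
Step 1: prey: 8+1-0=9; pred: 8+0-11=0
First extinction: pred at step 1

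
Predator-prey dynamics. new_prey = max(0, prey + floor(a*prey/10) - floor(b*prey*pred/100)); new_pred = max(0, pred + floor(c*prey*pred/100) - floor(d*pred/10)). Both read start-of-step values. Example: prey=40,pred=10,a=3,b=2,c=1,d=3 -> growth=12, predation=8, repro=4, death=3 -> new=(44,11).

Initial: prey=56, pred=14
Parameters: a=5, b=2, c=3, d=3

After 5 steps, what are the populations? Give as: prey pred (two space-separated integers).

Answer: 0 111

Derivation:
Step 1: prey: 56+28-15=69; pred: 14+23-4=33
Step 2: prey: 69+34-45=58; pred: 33+68-9=92
Step 3: prey: 58+29-106=0; pred: 92+160-27=225
Step 4: prey: 0+0-0=0; pred: 225+0-67=158
Step 5: prey: 0+0-0=0; pred: 158+0-47=111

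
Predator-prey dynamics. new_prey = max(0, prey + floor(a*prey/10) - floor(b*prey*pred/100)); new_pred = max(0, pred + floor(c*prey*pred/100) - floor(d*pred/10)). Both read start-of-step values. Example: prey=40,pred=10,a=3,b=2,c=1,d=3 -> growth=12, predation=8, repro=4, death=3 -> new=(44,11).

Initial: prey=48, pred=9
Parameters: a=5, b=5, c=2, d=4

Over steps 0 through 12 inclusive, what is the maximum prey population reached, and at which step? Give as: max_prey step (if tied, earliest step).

Answer: 51 1

Derivation:
Step 1: prey: 48+24-21=51; pred: 9+8-3=14
Step 2: prey: 51+25-35=41; pred: 14+14-5=23
Step 3: prey: 41+20-47=14; pred: 23+18-9=32
Step 4: prey: 14+7-22=0; pred: 32+8-12=28
Step 5: prey: 0+0-0=0; pred: 28+0-11=17
Step 6: prey: 0+0-0=0; pred: 17+0-6=11
Step 7: prey: 0+0-0=0; pred: 11+0-4=7
Step 8: prey: 0+0-0=0; pred: 7+0-2=5
Step 9: prey: 0+0-0=0; pred: 5+0-2=3
Step 10: prey: 0+0-0=0; pred: 3+0-1=2
Step 11: prey: 0+0-0=0; pred: 2+0-0=2
Step 12: prey: 0+0-0=0; pred: 2+0-0=2
Max prey = 51 at step 1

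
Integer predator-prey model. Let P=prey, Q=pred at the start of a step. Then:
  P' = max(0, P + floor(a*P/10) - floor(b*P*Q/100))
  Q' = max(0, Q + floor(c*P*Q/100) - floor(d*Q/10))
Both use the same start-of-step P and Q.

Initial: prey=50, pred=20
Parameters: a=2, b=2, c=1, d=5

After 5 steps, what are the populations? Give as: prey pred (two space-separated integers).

Answer: 25 7

Derivation:
Step 1: prey: 50+10-20=40; pred: 20+10-10=20
Step 2: prey: 40+8-16=32; pred: 20+8-10=18
Step 3: prey: 32+6-11=27; pred: 18+5-9=14
Step 4: prey: 27+5-7=25; pred: 14+3-7=10
Step 5: prey: 25+5-5=25; pred: 10+2-5=7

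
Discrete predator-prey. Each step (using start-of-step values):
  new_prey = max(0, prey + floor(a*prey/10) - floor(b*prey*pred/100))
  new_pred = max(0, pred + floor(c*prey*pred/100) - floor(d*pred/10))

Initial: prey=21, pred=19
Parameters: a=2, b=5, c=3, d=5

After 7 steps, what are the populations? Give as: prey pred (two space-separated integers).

Answer: 1 1

Derivation:
Step 1: prey: 21+4-19=6; pred: 19+11-9=21
Step 2: prey: 6+1-6=1; pred: 21+3-10=14
Step 3: prey: 1+0-0=1; pred: 14+0-7=7
Step 4: prey: 1+0-0=1; pred: 7+0-3=4
Step 5: prey: 1+0-0=1; pred: 4+0-2=2
Step 6: prey: 1+0-0=1; pred: 2+0-1=1
Step 7: prey: 1+0-0=1; pred: 1+0-0=1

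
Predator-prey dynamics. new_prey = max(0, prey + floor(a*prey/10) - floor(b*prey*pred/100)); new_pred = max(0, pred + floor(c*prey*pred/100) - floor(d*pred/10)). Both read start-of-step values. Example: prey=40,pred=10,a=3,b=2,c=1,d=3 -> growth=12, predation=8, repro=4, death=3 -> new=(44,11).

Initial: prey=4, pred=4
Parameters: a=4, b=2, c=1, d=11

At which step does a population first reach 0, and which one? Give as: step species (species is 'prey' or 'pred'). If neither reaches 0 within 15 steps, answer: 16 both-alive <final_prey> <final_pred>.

Answer: 1 pred

Derivation:
Step 1: prey: 4+1-0=5; pred: 4+0-4=0
First extinction: pred at step 1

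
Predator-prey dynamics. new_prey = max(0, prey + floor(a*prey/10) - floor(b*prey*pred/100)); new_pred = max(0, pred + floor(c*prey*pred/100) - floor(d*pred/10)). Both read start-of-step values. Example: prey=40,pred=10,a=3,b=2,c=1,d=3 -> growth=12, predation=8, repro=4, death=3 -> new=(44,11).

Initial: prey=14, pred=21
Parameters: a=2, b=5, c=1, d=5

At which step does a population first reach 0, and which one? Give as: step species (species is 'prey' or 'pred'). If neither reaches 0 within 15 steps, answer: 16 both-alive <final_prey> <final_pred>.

Step 1: prey: 14+2-14=2; pred: 21+2-10=13
Step 2: prey: 2+0-1=1; pred: 13+0-6=7
Step 3: prey: 1+0-0=1; pred: 7+0-3=4
Step 4: prey: 1+0-0=1; pred: 4+0-2=2
Step 5: prey: 1+0-0=1; pred: 2+0-1=1
Step 6: prey: 1+0-0=1; pred: 1+0-0=1
Steps 7-15: state stable at prey=1, pred=1 (no change)
No extinction within 15 steps

Answer: 16 both-alive 1 1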